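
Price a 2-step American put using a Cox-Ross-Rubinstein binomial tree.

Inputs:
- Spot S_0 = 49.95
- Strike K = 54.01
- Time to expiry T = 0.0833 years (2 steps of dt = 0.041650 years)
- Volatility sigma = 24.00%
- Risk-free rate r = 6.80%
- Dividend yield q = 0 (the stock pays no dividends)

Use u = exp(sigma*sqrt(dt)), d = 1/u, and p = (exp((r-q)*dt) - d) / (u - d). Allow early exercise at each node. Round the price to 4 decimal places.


Answer: Price = V(0,0) = 4.1155

Derivation:
dt = T/N = 0.041650
u = exp(sigma*sqrt(dt)) = 1.050199; d = 1/u = 0.952200
p = (exp((r-q)*dt) - d) / (u - d) = 0.516699
Discount per step: exp(-r*dt) = 0.997172
Stock lattice S(k, i) with i counting down-moves:
  k=0: S(0,0) = 49.9500
  k=1: S(1,0) = 52.4575; S(1,1) = 47.5624
  k=2: S(2,0) = 55.0908; S(2,1) = 49.9500; S(2,2) = 45.2889
Terminal payoffs V(N, i) = max(K - S_T, 0):
  V(2,0) = 0.000000; V(2,1) = 4.060000; V(2,2) = 8.721075
Backward induction: V(k, i) = exp(-r*dt) * [p * V(k+1, i) + (1-p) * V(k+1, i+1)]; then take max(V_cont, immediate exercise) for American.
  V(1,0) = exp(-r*dt) * [p*0.000000 + (1-p)*4.060000] = 1.956654; exercise = 1.552543; V(1,0) = max -> 1.956654
  V(1,1) = exp(-r*dt) * [p*4.060000 + (1-p)*8.721075] = 6.294850; exercise = 6.447601; V(1,1) = max -> 6.447601
  V(0,0) = exp(-r*dt) * [p*1.956654 + (1-p)*6.447601] = 4.115462; exercise = 4.060000; V(0,0) = max -> 4.115462


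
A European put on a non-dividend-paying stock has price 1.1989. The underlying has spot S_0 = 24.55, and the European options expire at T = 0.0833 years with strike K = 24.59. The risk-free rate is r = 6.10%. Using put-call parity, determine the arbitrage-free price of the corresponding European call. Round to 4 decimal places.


Answer: Call price = 1.2835

Derivation:
Put-call parity: C - P = S_0 * exp(-qT) - K * exp(-rT).
S_0 * exp(-qT) = 24.5500 * 1.00000000 = 24.55000000
K * exp(-rT) = 24.5900 * 0.99493159 = 24.46536775
C = P + S*exp(-qT) - K*exp(-rT)
C = 1.1989 + 24.55000000 - 24.46536775 = 1.2835


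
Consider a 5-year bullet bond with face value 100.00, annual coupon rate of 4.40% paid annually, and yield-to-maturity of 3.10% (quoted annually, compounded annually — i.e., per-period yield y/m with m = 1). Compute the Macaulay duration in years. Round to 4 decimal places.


Coupon per period c = face * coupon_rate / m = 4.400000
Periods per year m = 1; per-period yield y/m = 0.031000
Number of cashflows N = 5
Cashflows (t years, CF_t, discount factor 1/(1+y/m)^(m*t), PV):
  t = 1.0000: CF_t = 4.400000, DF = 0.969932, PV = 4.267701
  t = 2.0000: CF_t = 4.400000, DF = 0.940768, PV = 4.139380
  t = 3.0000: CF_t = 4.400000, DF = 0.912481, PV = 4.014918
  t = 4.0000: CF_t = 4.400000, DF = 0.885045, PV = 3.894198
  t = 5.0000: CF_t = 104.400000, DF = 0.858434, PV = 89.620461
Price P = sum_t PV_t = 105.936658
Macaulay numerator sum_t t * PV_t:
  t * PV_t at t = 1.0000: 4.267701
  t * PV_t at t = 2.0000: 8.278761
  t * PV_t at t = 3.0000: 12.044754
  t * PV_t at t = 4.0000: 15.576791
  t * PV_t at t = 5.0000: 448.102304
Macaulay duration D = (sum_t t * PV_t) / P = 488.270311 / 105.936658 = 4.609078

Answer: Macaulay duration = 4.6091 years


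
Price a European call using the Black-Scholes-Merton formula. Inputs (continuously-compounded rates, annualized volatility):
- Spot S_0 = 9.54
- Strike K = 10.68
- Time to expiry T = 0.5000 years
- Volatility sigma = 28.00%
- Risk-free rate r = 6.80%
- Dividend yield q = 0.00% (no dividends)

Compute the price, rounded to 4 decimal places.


Answer: Price = 0.4528

Derivation:
d1 = (ln(S/K) + (r - q + 0.5*sigma^2) * T) / (sigma * sqrt(T)) = -0.29940592
d2 = d1 - sigma * sqrt(T) = -0.49739582
exp(-rT) = 0.96657150; exp(-qT) = 1.00000000
C = S_0 * exp(-qT) * N(d1) - K * exp(-rT) * N(d2)
N(d1) = 0.38231517; N(d2) = 0.30945498
C = 9.5400 * 1.00000000 * 0.38231517 - 10.6800 * 0.96657150 * 0.30945498 = 0.4528


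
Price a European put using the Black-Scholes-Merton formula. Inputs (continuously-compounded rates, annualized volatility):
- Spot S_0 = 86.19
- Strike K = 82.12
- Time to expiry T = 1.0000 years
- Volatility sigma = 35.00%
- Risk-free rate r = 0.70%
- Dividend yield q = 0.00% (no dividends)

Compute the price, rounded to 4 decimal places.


d1 = (ln(S/K) + (r - q + 0.5*sigma^2) * T) / (sigma * sqrt(T)) = 0.33320734
d2 = d1 - sigma * sqrt(T) = -0.01679266
exp(-rT) = 0.99302444; exp(-qT) = 1.00000000
P = K * exp(-rT) * N(-d2) - S_0 * exp(-qT) * N(-d1)
N(-d1) = 0.36948889; N(-d2) = 0.50669899
P = 82.1200 * 0.99302444 * 0.50669899 - 86.1900 * 1.00000000 * 0.36948889 = 9.4736

Answer: Price = 9.4736


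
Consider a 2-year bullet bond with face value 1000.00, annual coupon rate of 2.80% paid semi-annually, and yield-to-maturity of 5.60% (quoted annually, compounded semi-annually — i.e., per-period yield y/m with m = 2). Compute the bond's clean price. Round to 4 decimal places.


Answer: Price = 947.7108

Derivation:
Coupon per period c = face * coupon_rate / m = 14.000000
Periods per year m = 2; per-period yield y/m = 0.028000
Number of cashflows N = 4
Cashflows (t years, CF_t, discount factor 1/(1+y/m)^(m*t), PV):
  t = 0.5000: CF_t = 14.000000, DF = 0.972763, PV = 13.618677
  t = 1.0000: CF_t = 14.000000, DF = 0.946267, PV = 13.247740
  t = 1.5000: CF_t = 14.000000, DF = 0.920493, PV = 12.886907
  t = 2.0000: CF_t = 1014.000000, DF = 0.895422, PV = 907.957450
Price P = sum_t PV_t = 947.710774


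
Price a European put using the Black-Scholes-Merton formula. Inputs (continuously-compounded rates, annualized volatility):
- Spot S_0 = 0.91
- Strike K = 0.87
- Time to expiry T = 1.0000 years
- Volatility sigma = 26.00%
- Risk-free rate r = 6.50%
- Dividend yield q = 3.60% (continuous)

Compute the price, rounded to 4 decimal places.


Answer: Price = 0.0598

Derivation:
d1 = (ln(S/K) + (r - q + 0.5*sigma^2) * T) / (sigma * sqrt(T)) = 0.41442841
d2 = d1 - sigma * sqrt(T) = 0.15442841
exp(-rT) = 0.93706746; exp(-qT) = 0.96464029
P = K * exp(-rT) * N(-d2) - S_0 * exp(-qT) * N(-d1)
N(-d1) = 0.33928019; N(-d2) = 0.43863598
P = 0.8700 * 0.93706746 * 0.43863598 - 0.9100 * 0.96464029 * 0.33928019 = 0.0598


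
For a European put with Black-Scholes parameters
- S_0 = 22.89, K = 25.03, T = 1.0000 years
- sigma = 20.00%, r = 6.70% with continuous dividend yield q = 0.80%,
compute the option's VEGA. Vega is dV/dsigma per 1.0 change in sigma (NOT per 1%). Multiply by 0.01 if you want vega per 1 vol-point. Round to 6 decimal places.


d1 = -0.0518748574; d2 = -0.2518748574
phi(d1) = 0.3984058644; exp(-qT) = 0.9920319148; exp(-rT) = 0.9351952013
Vega = S * exp(-qT) * phi(d1) * sqrt(T) = 22.8900 * 0.9920319148 * 0.3984058644 * 1.0000000000 = 9.046845

Answer: Vega = 9.046845


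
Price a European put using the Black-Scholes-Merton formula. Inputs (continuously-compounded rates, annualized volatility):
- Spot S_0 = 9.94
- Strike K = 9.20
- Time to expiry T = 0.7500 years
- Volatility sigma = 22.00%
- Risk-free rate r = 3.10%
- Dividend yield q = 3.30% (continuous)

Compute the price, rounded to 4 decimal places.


Answer: Price = 0.4101

Derivation:
d1 = (ln(S/K) + (r - q + 0.5*sigma^2) * T) / (sigma * sqrt(T)) = 0.49344310
d2 = d1 - sigma * sqrt(T) = 0.30291751
exp(-rT) = 0.97701820; exp(-qT) = 0.97555377
P = K * exp(-rT) * N(-d2) - S_0 * exp(-qT) * N(-d1)
N(-d1) = 0.31084977; N(-d2) = 0.38097636
P = 9.2000 * 0.97701820 * 0.38097636 - 9.9400 * 0.97555377 * 0.31084977 = 0.4101


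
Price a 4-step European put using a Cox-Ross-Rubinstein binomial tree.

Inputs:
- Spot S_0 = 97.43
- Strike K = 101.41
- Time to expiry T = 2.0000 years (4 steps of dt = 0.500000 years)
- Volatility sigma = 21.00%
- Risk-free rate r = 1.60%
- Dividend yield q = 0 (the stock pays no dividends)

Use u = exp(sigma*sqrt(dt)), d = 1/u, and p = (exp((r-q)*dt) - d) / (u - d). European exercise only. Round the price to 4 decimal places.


Answer: Price = V(0,0) = 11.8759

Derivation:
dt = T/N = 0.500000
u = exp(sigma*sqrt(dt)) = 1.160084; d = 1/u = 0.862007
p = (exp((r-q)*dt) - d) / (u - d) = 0.489891
Discount per step: exp(-r*dt) = 0.992032
Stock lattice S(k, i) with i counting down-moves:
  k=0: S(0,0) = 97.4300
  k=1: S(1,0) = 113.0270; S(1,1) = 83.9853
  k=2: S(2,0) = 131.1208; S(2,1) = 97.4300; S(2,2) = 72.3959
  k=3: S(3,0) = 152.1111; S(3,1) = 113.0270; S(3,2) = 83.9853; S(3,3) = 62.4057
  k=4: S(4,0) = 176.4617; S(4,1) = 131.1208; S(4,2) = 97.4300; S(4,3) = 72.3959; S(4,4) = 53.7941
Terminal payoffs V(N, i) = max(K - S_T, 0):
  V(4,0) = 0.000000; V(4,1) = 0.000000; V(4,2) = 3.980000; V(4,3) = 29.014125; V(4,4) = 47.615863
Backward induction: V(k, i) = exp(-r*dt) * [p * V(k+1, i) + (1-p) * V(k+1, i+1)].
  V(3,0) = exp(-r*dt) * [p*0.000000 + (1-p)*0.000000] = 0.000000
  V(3,1) = exp(-r*dt) * [p*0.000000 + (1-p)*3.980000] = 2.014056
  V(3,2) = exp(-r*dt) * [p*3.980000 + (1-p)*29.014125] = 16.616660
  V(3,3) = exp(-r*dt) * [p*29.014125 + (1-p)*47.615863] = 38.196239
  V(2,0) = exp(-r*dt) * [p*0.000000 + (1-p)*2.014056] = 1.019201
  V(2,1) = exp(-r*dt) * [p*2.014056 + (1-p)*16.616660] = 9.387570
  V(2,2) = exp(-r*dt) * [p*16.616660 + (1-p)*38.196239] = 27.404476
  V(1,0) = exp(-r*dt) * [p*1.019201 + (1-p)*9.387570] = 5.245844
  V(1,1) = exp(-r*dt) * [p*9.387570 + (1-p)*27.404476] = 18.430119
  V(0,0) = exp(-r*dt) * [p*5.245844 + (1-p)*18.430119] = 11.875870


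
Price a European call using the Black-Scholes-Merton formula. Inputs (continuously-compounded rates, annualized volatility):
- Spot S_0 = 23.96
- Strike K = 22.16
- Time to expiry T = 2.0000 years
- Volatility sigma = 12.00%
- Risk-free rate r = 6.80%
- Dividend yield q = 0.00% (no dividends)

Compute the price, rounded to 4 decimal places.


Answer: Price = 4.7978

Derivation:
d1 = (ln(S/K) + (r - q + 0.5*sigma^2) * T) / (sigma * sqrt(T)) = 1.34643096
d2 = d1 - sigma * sqrt(T) = 1.17672534
exp(-rT) = 0.87284263; exp(-qT) = 1.00000000
C = S_0 * exp(-qT) * N(d1) - K * exp(-rT) * N(d2)
N(d1) = 0.91091821; N(d2) = 0.88034742
C = 23.9600 * 1.00000000 * 0.91091821 - 22.1600 * 0.87284263 * 0.88034742 = 4.7978


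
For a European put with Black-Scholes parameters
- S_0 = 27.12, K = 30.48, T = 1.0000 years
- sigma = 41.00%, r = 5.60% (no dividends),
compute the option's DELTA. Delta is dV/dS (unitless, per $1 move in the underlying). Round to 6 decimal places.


Answer: Delta = -0.477388

Derivation:
d1 = 0.0567091031; d2 = -0.3532908969
phi(d1) = 0.3983013122; exp(-qT) = 1.0000000000; exp(-rT) = 0.9455391359
N(-d1) = 0.4773884612
Delta = -exp(-qT) * N(-d1) = -1.0000000000 * 0.4773884612 = -0.477388


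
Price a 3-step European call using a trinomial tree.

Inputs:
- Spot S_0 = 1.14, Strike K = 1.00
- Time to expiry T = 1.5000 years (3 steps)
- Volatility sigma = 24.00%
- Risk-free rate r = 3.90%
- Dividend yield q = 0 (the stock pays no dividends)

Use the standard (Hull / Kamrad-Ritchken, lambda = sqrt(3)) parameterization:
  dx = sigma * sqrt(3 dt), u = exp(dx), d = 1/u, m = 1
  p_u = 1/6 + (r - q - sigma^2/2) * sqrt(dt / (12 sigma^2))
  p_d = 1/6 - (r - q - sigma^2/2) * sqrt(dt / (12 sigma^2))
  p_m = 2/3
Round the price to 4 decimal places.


Answer: Price = V(0,0) = 0.2477

Derivation:
dt = T/N = 0.500000; dx = sigma*sqrt(3*dt) = 0.293939
u = exp(dx) = 1.341702; d = 1/u = 0.745322
p_u = 0.175342, p_m = 0.666667, p_d = 0.157991
Discount per step: exp(-r*dt) = 0.980689
Stock lattice S(k, j) with j the centered position index:
  k=0: S(0,+0) = 1.1400
  k=1: S(1,-1) = 0.8497; S(1,+0) = 1.1400; S(1,+1) = 1.5295
  k=2: S(2,-2) = 0.6333; S(2,-1) = 0.8497; S(2,+0) = 1.1400; S(2,+1) = 1.5295; S(2,+2) = 2.0522
  k=3: S(3,-3) = 0.4720; S(3,-2) = 0.6333; S(3,-1) = 0.8497; S(3,+0) = 1.1400; S(3,+1) = 1.5295; S(3,+2) = 2.0522; S(3,+3) = 2.7534
Terminal payoffs V(N, j) = max(S_T - K, 0):
  V(3,-3) = 0.000000; V(3,-2) = 0.000000; V(3,-1) = 0.000000; V(3,+0) = 0.140000; V(3,+1) = 0.529540; V(3,+2) = 1.052186; V(3,+3) = 1.753422
Backward induction: V(k, j) = exp(-r*dt) * [p_u * V(k+1, j+1) + p_m * V(k+1, j) + p_d * V(k+1, j-1)]
  V(2,-2) = exp(-r*dt) * [p_u*0.000000 + p_m*0.000000 + p_d*0.000000] = 0.000000
  V(2,-1) = exp(-r*dt) * [p_u*0.140000 + p_m*0.000000 + p_d*0.000000] = 0.024074
  V(2,+0) = exp(-r*dt) * [p_u*0.529540 + p_m*0.140000 + p_d*0.000000] = 0.182588
  V(2,+1) = exp(-r*dt) * [p_u*1.052186 + p_m*0.529540 + p_d*0.140000] = 0.548831
  V(2,+2) = exp(-r*dt) * [p_u*1.753422 + p_m*1.052186 + p_d*0.529540] = 1.071470
  V(1,-1) = exp(-r*dt) * [p_u*0.182588 + p_m*0.024074 + p_d*0.000000] = 0.047136
  V(1,+0) = exp(-r*dt) * [p_u*0.548831 + p_m*0.182588 + p_d*0.024074] = 0.217480
  V(1,+1) = exp(-r*dt) * [p_u*1.071470 + p_m*0.548831 + p_d*0.182588] = 0.571357
  V(0,+0) = exp(-r*dt) * [p_u*0.571357 + p_m*0.217480 + p_d*0.047136] = 0.247738


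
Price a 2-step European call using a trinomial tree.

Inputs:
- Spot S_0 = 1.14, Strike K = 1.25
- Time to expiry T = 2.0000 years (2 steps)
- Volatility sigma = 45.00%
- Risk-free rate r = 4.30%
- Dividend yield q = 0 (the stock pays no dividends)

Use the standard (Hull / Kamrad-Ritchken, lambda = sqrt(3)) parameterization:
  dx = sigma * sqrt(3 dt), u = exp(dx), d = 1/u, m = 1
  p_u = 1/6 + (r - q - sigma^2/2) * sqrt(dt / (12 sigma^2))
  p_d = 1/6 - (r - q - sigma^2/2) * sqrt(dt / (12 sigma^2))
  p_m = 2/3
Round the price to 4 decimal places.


dt = T/N = 1.000000; dx = sigma*sqrt(3*dt) = 0.779423
u = exp(dx) = 2.180214; d = 1/u = 0.458671
p_u = 0.129299, p_m = 0.666667, p_d = 0.204034
Discount per step: exp(-r*dt) = 0.957911
Stock lattice S(k, j) with j the centered position index:
  k=0: S(0,+0) = 1.1400
  k=1: S(1,-1) = 0.5229; S(1,+0) = 1.1400; S(1,+1) = 2.4854
  k=2: S(2,-2) = 0.2398; S(2,-1) = 0.5229; S(2,+0) = 1.1400; S(2,+1) = 2.4854; S(2,+2) = 5.4188
Terminal payoffs V(N, j) = max(S_T - K, 0):
  V(2,-2) = 0.000000; V(2,-1) = 0.000000; V(2,+0) = 0.000000; V(2,+1) = 1.235444; V(2,+2) = 4.168798
Backward induction: V(k, j) = exp(-r*dt) * [p_u * V(k+1, j+1) + p_m * V(k+1, j) + p_d * V(k+1, j-1)]
  V(1,-1) = exp(-r*dt) * [p_u*0.000000 + p_m*0.000000 + p_d*0.000000] = 0.000000
  V(1,+0) = exp(-r*dt) * [p_u*1.235444 + p_m*0.000000 + p_d*0.000000] = 0.153019
  V(1,+1) = exp(-r*dt) * [p_u*4.168798 + p_m*1.235444 + p_d*0.000000] = 1.305299
  V(0,+0) = exp(-r*dt) * [p_u*1.305299 + p_m*0.153019 + p_d*0.000000] = 0.259390

Answer: Price = V(0,0) = 0.2594


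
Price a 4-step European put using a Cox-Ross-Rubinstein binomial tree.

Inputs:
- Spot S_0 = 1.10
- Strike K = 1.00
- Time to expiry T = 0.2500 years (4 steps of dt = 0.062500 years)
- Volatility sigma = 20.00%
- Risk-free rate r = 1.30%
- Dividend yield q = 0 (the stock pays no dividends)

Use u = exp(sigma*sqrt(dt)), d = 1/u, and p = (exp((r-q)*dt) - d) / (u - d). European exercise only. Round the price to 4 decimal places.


Answer: Price = V(0,0) = 0.0076

Derivation:
dt = T/N = 0.062500
u = exp(sigma*sqrt(dt)) = 1.051271; d = 1/u = 0.951229
p = (exp((r-q)*dt) - d) / (u - d) = 0.495628
Discount per step: exp(-r*dt) = 0.999188
Stock lattice S(k, i) with i counting down-moves:
  k=0: S(0,0) = 1.1000
  k=1: S(1,0) = 1.1564; S(1,1) = 1.0464
  k=2: S(2,0) = 1.2157; S(2,1) = 1.1000; S(2,2) = 0.9953
  k=3: S(3,0) = 1.2780; S(3,1) = 1.1564; S(3,2) = 1.0464; S(3,3) = 0.9468
  k=4: S(4,0) = 1.3435; S(4,1) = 1.2157; S(4,2) = 1.1000; S(4,3) = 0.9953; S(4,4) = 0.9006
Terminal payoffs V(N, i) = max(K - S_T, 0):
  V(4,0) = 0.000000; V(4,1) = 0.000000; V(4,2) = 0.000000; V(4,3) = 0.004679; V(4,4) = 0.099396
Backward induction: V(k, i) = exp(-r*dt) * [p * V(k+1, i) + (1-p) * V(k+1, i+1)].
  V(3,0) = exp(-r*dt) * [p*0.000000 + (1-p)*0.000000] = 0.000000
  V(3,1) = exp(-r*dt) * [p*0.000000 + (1-p)*0.000000] = 0.000000
  V(3,2) = exp(-r*dt) * [p*0.000000 + (1-p)*0.004679] = 0.002358
  V(3,3) = exp(-r*dt) * [p*0.004679 + (1-p)*0.099396] = 0.052409
  V(2,0) = exp(-r*dt) * [p*0.000000 + (1-p)*0.000000] = 0.000000
  V(2,1) = exp(-r*dt) * [p*0.000000 + (1-p)*0.002358] = 0.001188
  V(2,2) = exp(-r*dt) * [p*0.002358 + (1-p)*0.052409] = 0.027580
  V(1,0) = exp(-r*dt) * [p*0.000000 + (1-p)*0.001188] = 0.000599
  V(1,1) = exp(-r*dt) * [p*0.001188 + (1-p)*0.027580] = 0.014488
  V(0,0) = exp(-r*dt) * [p*0.000599 + (1-p)*0.014488] = 0.007598


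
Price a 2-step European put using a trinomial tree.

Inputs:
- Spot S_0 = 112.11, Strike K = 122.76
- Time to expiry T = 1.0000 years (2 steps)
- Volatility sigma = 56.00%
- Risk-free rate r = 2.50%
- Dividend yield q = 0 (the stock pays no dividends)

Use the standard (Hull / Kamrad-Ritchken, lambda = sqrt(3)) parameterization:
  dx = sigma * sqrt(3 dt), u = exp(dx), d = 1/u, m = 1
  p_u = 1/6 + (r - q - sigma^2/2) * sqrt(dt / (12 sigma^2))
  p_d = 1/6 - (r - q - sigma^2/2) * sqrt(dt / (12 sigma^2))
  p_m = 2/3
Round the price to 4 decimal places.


Answer: Price = V(0,0) = 27.8966

Derivation:
dt = T/N = 0.500000; dx = sigma*sqrt(3*dt) = 0.685857
u = exp(dx) = 1.985473; d = 1/u = 0.503658
p_u = 0.118625, p_m = 0.666667, p_d = 0.214709
Discount per step: exp(-r*dt) = 0.987578
Stock lattice S(k, j) with j the centered position index:
  k=0: S(0,+0) = 112.1100
  k=1: S(1,-1) = 56.4651; S(1,+0) = 112.1100; S(1,+1) = 222.5914
  k=2: S(2,-2) = 28.4391; S(2,-1) = 56.4651; S(2,+0) = 112.1100; S(2,+1) = 222.5914; S(2,+2) = 441.9491
Terminal payoffs V(N, j) = max(K - S_T, 0):
  V(2,-2) = 94.320863; V(2,-1) = 66.294863; V(2,+0) = 10.650000; V(2,+1) = 0.000000; V(2,+2) = 0.000000
Backward induction: V(k, j) = exp(-r*dt) * [p_u * V(k+1, j+1) + p_m * V(k+1, j) + p_d * V(k+1, j-1)]
  V(1,-1) = exp(-r*dt) * [p_u*10.650000 + p_m*66.294863 + p_d*94.320863] = 64.895160
  V(1,+0) = exp(-r*dt) * [p_u*0.000000 + p_m*10.650000 + p_d*66.294863] = 21.069070
  V(1,+1) = exp(-r*dt) * [p_u*0.000000 + p_m*0.000000 + p_d*10.650000] = 2.258243
  V(0,+0) = exp(-r*dt) * [p_u*2.258243 + p_m*21.069070 + p_d*64.895160] = 27.896592


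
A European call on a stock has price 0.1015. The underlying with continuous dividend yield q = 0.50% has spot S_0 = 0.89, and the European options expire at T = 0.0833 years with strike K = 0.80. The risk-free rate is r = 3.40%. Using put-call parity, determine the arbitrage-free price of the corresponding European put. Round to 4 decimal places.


Put-call parity: C - P = S_0 * exp(-qT) - K * exp(-rT).
S_0 * exp(-qT) = 0.8900 * 0.99958359 = 0.88962939
K * exp(-rT) = 0.8000 * 0.99717181 = 0.79773745
P = C - S*exp(-qT) + K*exp(-rT)
P = 0.1015 - 0.88962939 + 0.79773745 = 0.0096

Answer: Put price = 0.0096


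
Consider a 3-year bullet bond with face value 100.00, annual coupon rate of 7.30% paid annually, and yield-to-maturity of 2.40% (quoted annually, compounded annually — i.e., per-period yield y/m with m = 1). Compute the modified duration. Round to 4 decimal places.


Answer: Modified duration = 2.7479

Derivation:
Coupon per period c = face * coupon_rate / m = 7.300000
Periods per year m = 1; per-period yield y/m = 0.024000
Number of cashflows N = 3
Cashflows (t years, CF_t, discount factor 1/(1+y/m)^(m*t), PV):
  t = 1.0000: CF_t = 7.300000, DF = 0.976562, PV = 7.128906
  t = 2.0000: CF_t = 7.300000, DF = 0.953674, PV = 6.961823
  t = 3.0000: CF_t = 107.300000, DF = 0.931323, PV = 99.930912
Price P = sum_t PV_t = 114.021641
First compute Macaulay numerator sum_t t * PV_t:
  t * PV_t at t = 1.0000: 7.128906
  t * PV_t at t = 2.0000: 13.923645
  t * PV_t at t = 3.0000: 299.792737
Macaulay duration D = 320.845288 / 114.021641 = 2.813898
Modified duration = D / (1 + y/m) = 2.813898 / (1 + 0.024000) = 2.747947


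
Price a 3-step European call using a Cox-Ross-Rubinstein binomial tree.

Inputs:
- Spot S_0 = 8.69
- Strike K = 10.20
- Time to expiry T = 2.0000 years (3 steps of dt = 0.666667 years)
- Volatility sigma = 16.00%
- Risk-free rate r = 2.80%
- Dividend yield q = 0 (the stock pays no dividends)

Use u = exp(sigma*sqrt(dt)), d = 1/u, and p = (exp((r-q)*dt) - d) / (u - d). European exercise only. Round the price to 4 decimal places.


dt = T/N = 0.666667
u = exp(sigma*sqrt(dt)) = 1.139557; d = 1/u = 0.877534
p = (exp((r-q)*dt) - d) / (u - d) = 0.539296
Discount per step: exp(-r*dt) = 0.981506
Stock lattice S(k, i) with i counting down-moves:
  k=0: S(0,0) = 8.6900
  k=1: S(1,0) = 9.9027; S(1,1) = 7.6258
  k=2: S(2,0) = 11.2847; S(2,1) = 8.6900; S(2,2) = 6.6919
  k=3: S(3,0) = 12.8596; S(3,1) = 9.9027; S(3,2) = 7.6258; S(3,3) = 5.8723
Terminal payoffs V(N, i) = max(S_T - K, 0):
  V(3,0) = 2.659609; V(3,1) = 0.000000; V(3,2) = 0.000000; V(3,3) = 0.000000
Backward induction: V(k, i) = exp(-r*dt) * [p * V(k+1, i) + (1-p) * V(k+1, i+1)].
  V(2,0) = exp(-r*dt) * [p*2.659609 + (1-p)*0.000000] = 1.407791
  V(2,1) = exp(-r*dt) * [p*0.000000 + (1-p)*0.000000] = 0.000000
  V(2,2) = exp(-r*dt) * [p*0.000000 + (1-p)*0.000000] = 0.000000
  V(1,0) = exp(-r*dt) * [p*1.407791 + (1-p)*0.000000] = 0.745176
  V(1,1) = exp(-r*dt) * [p*0.000000 + (1-p)*0.000000] = 0.000000
  V(0,0) = exp(-r*dt) * [p*0.745176 + (1-p)*0.000000] = 0.394439

Answer: Price = V(0,0) = 0.3944


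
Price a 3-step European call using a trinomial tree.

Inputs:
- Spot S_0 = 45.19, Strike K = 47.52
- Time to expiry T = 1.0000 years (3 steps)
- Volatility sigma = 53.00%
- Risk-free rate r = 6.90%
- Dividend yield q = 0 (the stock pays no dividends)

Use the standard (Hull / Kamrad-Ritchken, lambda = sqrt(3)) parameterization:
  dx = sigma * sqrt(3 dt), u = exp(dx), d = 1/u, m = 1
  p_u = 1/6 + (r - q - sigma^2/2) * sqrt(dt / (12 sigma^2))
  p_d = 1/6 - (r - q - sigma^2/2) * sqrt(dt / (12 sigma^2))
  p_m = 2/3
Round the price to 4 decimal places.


dt = T/N = 0.333333; dx = sigma*sqrt(3*dt) = 0.530000
u = exp(dx) = 1.698932; d = 1/u = 0.588605
p_u = 0.144198, p_m = 0.666667, p_d = 0.189135
Discount per step: exp(-r*dt) = 0.977262
Stock lattice S(k, j) with j the centered position index:
  k=0: S(0,+0) = 45.1900
  k=1: S(1,-1) = 26.5991; S(1,+0) = 45.1900; S(1,+1) = 76.7748
  k=2: S(2,-2) = 15.6563; S(2,-1) = 26.5991; S(2,+0) = 45.1900; S(2,+1) = 76.7748; S(2,+2) = 130.4351
  k=3: S(3,-3) = 9.2154; S(3,-2) = 15.6563; S(3,-1) = 26.5991; S(3,+0) = 45.1900; S(3,+1) = 76.7748; S(3,+2) = 130.4351; S(3,+3) = 221.6004
Terminal payoffs V(N, j) = max(S_T - K, 0):
  V(3,-3) = 0.000000; V(3,-2) = 0.000000; V(3,-1) = 0.000000; V(3,+0) = 0.000000; V(3,+1) = 29.254751; V(3,+2) = 82.915105; V(3,+3) = 174.080414
Backward induction: V(k, j) = exp(-r*dt) * [p_u * V(k+1, j+1) + p_m * V(k+1, j) + p_d * V(k+1, j-1)]
  V(2,-2) = exp(-r*dt) * [p_u*0.000000 + p_m*0.000000 + p_d*0.000000] = 0.000000
  V(2,-1) = exp(-r*dt) * [p_u*0.000000 + p_m*0.000000 + p_d*0.000000] = 0.000000
  V(2,+0) = exp(-r*dt) * [p_u*29.254751 + p_m*0.000000 + p_d*0.000000] = 4.122562
  V(2,+1) = exp(-r*dt) * [p_u*82.915105 + p_m*29.254751 + p_d*0.000000] = 30.744061
  V(2,+2) = exp(-r*dt) * [p_u*174.080414 + p_m*82.915105 + p_d*29.254751] = 83.958484
  V(1,-1) = exp(-r*dt) * [p_u*4.122562 + p_m*0.000000 + p_d*0.000000] = 0.580949
  V(1,+0) = exp(-r*dt) * [p_u*30.744061 + p_m*4.122562 + p_d*0.000000] = 7.018318
  V(1,+1) = exp(-r*dt) * [p_u*83.958484 + p_m*30.744061 + p_d*4.122562] = 32.623384
  V(0,+0) = exp(-r*dt) * [p_u*32.623384 + p_m*7.018318 + p_d*0.580949] = 9.277140

Answer: Price = V(0,0) = 9.2771


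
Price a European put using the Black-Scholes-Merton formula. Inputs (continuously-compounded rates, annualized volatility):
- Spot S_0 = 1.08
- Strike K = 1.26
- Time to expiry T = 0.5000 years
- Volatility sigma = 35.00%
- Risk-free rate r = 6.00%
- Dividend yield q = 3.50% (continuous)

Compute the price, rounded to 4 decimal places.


d1 = (ln(S/K) + (r - q + 0.5*sigma^2) * T) / (sigma * sqrt(T)) = -0.44861149
d2 = d1 - sigma * sqrt(T) = -0.69609887
exp(-rT) = 0.97044553; exp(-qT) = 0.98265224
P = K * exp(-rT) * N(-d2) - S_0 * exp(-qT) * N(-d1)
N(-d1) = 0.67314403; N(-d2) = 0.75681654
P = 1.2600 * 0.97044553 * 0.75681654 - 1.0800 * 0.98265224 * 0.67314403 = 0.2110

Answer: Price = 0.2110


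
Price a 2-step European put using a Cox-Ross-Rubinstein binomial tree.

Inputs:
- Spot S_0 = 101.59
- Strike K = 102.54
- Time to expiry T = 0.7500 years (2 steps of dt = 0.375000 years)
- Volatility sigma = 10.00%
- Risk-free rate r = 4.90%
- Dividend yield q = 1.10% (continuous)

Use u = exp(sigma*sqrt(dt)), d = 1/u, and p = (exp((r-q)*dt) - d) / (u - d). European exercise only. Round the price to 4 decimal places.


dt = T/N = 0.375000
u = exp(sigma*sqrt(dt)) = 1.063151; d = 1/u = 0.940600
p = (exp((r-q)*dt) - d) / (u - d) = 0.601806
Discount per step: exp(-r*dt) = 0.981793
Stock lattice S(k, i) with i counting down-moves:
  k=0: S(0,0) = 101.5900
  k=1: S(1,0) = 108.0055; S(1,1) = 95.5556
  k=2: S(2,0) = 114.8262; S(2,1) = 101.5900; S(2,2) = 89.8796
Terminal payoffs V(N, i) = max(K - S_T, 0):
  V(2,0) = 0.000000; V(2,1) = 0.950000; V(2,2) = 12.660434
Backward induction: V(k, i) = exp(-r*dt) * [p * V(k+1, i) + (1-p) * V(k+1, i+1)].
  V(1,0) = exp(-r*dt) * [p*0.000000 + (1-p)*0.950000] = 0.371397
  V(1,1) = exp(-r*dt) * [p*0.950000 + (1-p)*12.660434] = 5.510827
  V(0,0) = exp(-r*dt) * [p*0.371397 + (1-p)*5.510827] = 2.373864

Answer: Price = V(0,0) = 2.3739


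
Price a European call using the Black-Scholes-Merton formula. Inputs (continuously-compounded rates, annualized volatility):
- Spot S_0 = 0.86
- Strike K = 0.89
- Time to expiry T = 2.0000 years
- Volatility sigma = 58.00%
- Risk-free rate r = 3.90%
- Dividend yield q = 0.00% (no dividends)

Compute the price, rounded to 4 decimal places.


Answer: Price = 0.2866

Derivation:
d1 = (ln(S/K) + (r - q + 0.5*sigma^2) * T) / (sigma * sqrt(T)) = 0.46341209
d2 = d1 - sigma * sqrt(T) = -0.35683177
exp(-rT) = 0.92496443; exp(-qT) = 1.00000000
C = S_0 * exp(-qT) * N(d1) - K * exp(-rT) * N(d2)
N(d1) = 0.67846549; N(d2) = 0.36060887
C = 0.8600 * 1.00000000 * 0.67846549 - 0.8900 * 0.92496443 * 0.36060887 = 0.2866


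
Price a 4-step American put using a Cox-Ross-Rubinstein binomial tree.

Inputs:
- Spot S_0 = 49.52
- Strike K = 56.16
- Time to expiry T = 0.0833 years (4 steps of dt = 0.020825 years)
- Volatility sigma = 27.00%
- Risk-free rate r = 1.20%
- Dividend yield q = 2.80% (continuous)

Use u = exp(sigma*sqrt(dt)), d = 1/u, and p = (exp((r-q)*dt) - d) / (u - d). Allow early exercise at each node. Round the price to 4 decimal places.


Answer: Price = V(0,0) = 6.7946

Derivation:
dt = T/N = 0.020825
u = exp(sigma*sqrt(dt)) = 1.039732; d = 1/u = 0.961786
p = (exp((r-q)*dt) - d) / (u - d) = 0.485986
Discount per step: exp(-r*dt) = 0.999750
Stock lattice S(k, i) with i counting down-moves:
  k=0: S(0,0) = 49.5200
  k=1: S(1,0) = 51.4875; S(1,1) = 47.6276
  k=2: S(2,0) = 53.5333; S(2,1) = 49.5200; S(2,2) = 45.8076
  k=3: S(3,0) = 55.6603; S(3,1) = 51.4875; S(3,2) = 47.6276; S(3,3) = 44.0571
  k=4: S(4,0) = 57.8718; S(4,1) = 53.5333; S(4,2) = 49.5200; S(4,3) = 45.8076; S(4,4) = 42.3735
Terminal payoffs V(N, i) = max(K - S_T, 0):
  V(4,0) = 0.000000; V(4,1) = 2.626730; V(4,2) = 6.640000; V(4,3) = 10.352404; V(4,4) = 13.786497
Backward induction: V(k, i) = exp(-r*dt) * [p * V(k+1, i) + (1-p) * V(k+1, i+1)]; then take max(V_cont, immediate exercise) for American.
  V(3,0) = exp(-r*dt) * [p*0.000000 + (1-p)*2.626730] = 1.349838; exercise = 0.499726; V(3,0) = max -> 1.349838
  V(3,1) = exp(-r*dt) * [p*2.626730 + (1-p)*6.640000] = 4.688434; exercise = 4.672453; V(3,1) = max -> 4.688434
  V(3,2) = exp(-r*dt) * [p*6.640000 + (1-p)*10.352404] = 8.546090; exercise = 8.532359; V(3,2) = max -> 8.546090
  V(3,3) = exp(-r*dt) * [p*10.352404 + (1-p)*13.786497] = 12.114547; exercise = 12.102897; V(3,3) = max -> 12.114547
  V(2,0) = exp(-r*dt) * [p*1.349838 + (1-p)*4.688434] = 3.065156; exercise = 2.626730; V(2,0) = max -> 3.065156
  V(2,1) = exp(-r*dt) * [p*4.688434 + (1-p)*8.546090] = 6.669655; exercise = 6.640000; V(2,1) = max -> 6.669655
  V(2,2) = exp(-r*dt) * [p*8.546090 + (1-p)*12.114547] = 10.377732; exercise = 10.352404; V(2,2) = max -> 10.377732
  V(1,0) = exp(-r*dt) * [p*3.065156 + (1-p)*6.669655] = 4.916688; exercise = 4.672453; V(1,0) = max -> 4.916688
  V(1,1) = exp(-r*dt) * [p*6.669655 + (1-p)*10.377732] = 8.573514; exercise = 8.532359; V(1,1) = max -> 8.573514
  V(0,0) = exp(-r*dt) * [p*4.916688 + (1-p)*8.573514] = 6.794648; exercise = 6.640000; V(0,0) = max -> 6.794648


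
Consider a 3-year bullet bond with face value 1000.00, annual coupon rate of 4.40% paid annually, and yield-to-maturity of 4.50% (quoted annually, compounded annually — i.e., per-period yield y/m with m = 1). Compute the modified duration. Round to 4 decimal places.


Answer: Modified duration = 2.7513

Derivation:
Coupon per period c = face * coupon_rate / m = 44.000000
Periods per year m = 1; per-period yield y/m = 0.045000
Number of cashflows N = 3
Cashflows (t years, CF_t, discount factor 1/(1+y/m)^(m*t), PV):
  t = 1.0000: CF_t = 44.000000, DF = 0.956938, PV = 42.105263
  t = 2.0000: CF_t = 44.000000, DF = 0.915730, PV = 40.292118
  t = 3.0000: CF_t = 1044.000000, DF = 0.876297, PV = 914.853655
Price P = sum_t PV_t = 997.251036
First compute Macaulay numerator sum_t t * PV_t:
  t * PV_t at t = 1.0000: 42.105263
  t * PV_t at t = 2.0000: 80.584236
  t * PV_t at t = 3.0000: 2744.560964
Macaulay duration D = 2867.250463 / 997.251036 = 2.875154
Modified duration = D / (1 + y/m) = 2.875154 / (1 + 0.045000) = 2.751344


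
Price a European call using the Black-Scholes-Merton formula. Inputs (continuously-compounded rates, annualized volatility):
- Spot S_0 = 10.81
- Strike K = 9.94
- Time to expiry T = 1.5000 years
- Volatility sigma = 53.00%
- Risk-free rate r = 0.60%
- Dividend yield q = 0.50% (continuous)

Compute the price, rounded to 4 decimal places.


Answer: Price = 3.0796

Derivation:
d1 = (ln(S/K) + (r - q + 0.5*sigma^2) * T) / (sigma * sqrt(T)) = 0.45612828
d2 = d1 - sigma * sqrt(T) = -0.19298650
exp(-rT) = 0.99104038; exp(-qT) = 0.99252805
C = S_0 * exp(-qT) * N(d1) - K * exp(-rT) * N(d2)
N(d1) = 0.67585113; N(d2) = 0.42348477
C = 10.8100 * 0.99252805 * 0.67585113 - 9.9400 * 0.99104038 * 0.42348477 = 3.0796


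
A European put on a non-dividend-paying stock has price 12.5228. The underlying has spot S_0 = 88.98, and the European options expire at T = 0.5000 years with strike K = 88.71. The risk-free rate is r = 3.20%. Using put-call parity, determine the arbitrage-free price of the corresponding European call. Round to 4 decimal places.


Answer: Call price = 14.2009

Derivation:
Put-call parity: C - P = S_0 * exp(-qT) - K * exp(-rT).
S_0 * exp(-qT) = 88.9800 * 1.00000000 = 88.98000000
K * exp(-rT) = 88.7100 * 0.98412732 = 87.30193456
C = P + S*exp(-qT) - K*exp(-rT)
C = 12.5228 + 88.98000000 - 87.30193456 = 14.2009


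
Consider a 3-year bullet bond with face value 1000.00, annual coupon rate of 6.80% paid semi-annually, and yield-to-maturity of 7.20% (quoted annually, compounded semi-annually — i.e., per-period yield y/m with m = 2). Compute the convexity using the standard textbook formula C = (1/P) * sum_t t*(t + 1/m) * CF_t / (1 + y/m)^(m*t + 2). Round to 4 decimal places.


Answer: Convexity = 8.7561

Derivation:
Coupon per period c = face * coupon_rate / m = 34.000000
Periods per year m = 2; per-period yield y/m = 0.036000
Number of cashflows N = 6
Cashflows (t years, CF_t, discount factor 1/(1+y/m)^(m*t), PV):
  t = 0.5000: CF_t = 34.000000, DF = 0.965251, PV = 32.818533
  t = 1.0000: CF_t = 34.000000, DF = 0.931709, PV = 31.678120
  t = 1.5000: CF_t = 34.000000, DF = 0.899333, PV = 30.577336
  t = 2.0000: CF_t = 34.000000, DF = 0.868082, PV = 29.514803
  t = 2.5000: CF_t = 34.000000, DF = 0.837917, PV = 28.489193
  t = 3.0000: CF_t = 1034.000000, DF = 0.808801, PV = 836.299826
Price P = sum_t PV_t = 989.377811
Convexity numerator sum_t t*(t + 1/m) * CF_t / (1+y/m)^(m*t + 2):
  t = 0.5000: term = 15.288668
  t = 1.0000: term = 44.272205
  t = 1.5000: term = 85.467578
  t = 2.0000: term = 137.496103
  t = 2.5000: term = 199.077369
  t = 3.0000: term = 8181.478521
Convexity = (1/P) * sum = 8663.080444 / 989.377811 = 8.756089


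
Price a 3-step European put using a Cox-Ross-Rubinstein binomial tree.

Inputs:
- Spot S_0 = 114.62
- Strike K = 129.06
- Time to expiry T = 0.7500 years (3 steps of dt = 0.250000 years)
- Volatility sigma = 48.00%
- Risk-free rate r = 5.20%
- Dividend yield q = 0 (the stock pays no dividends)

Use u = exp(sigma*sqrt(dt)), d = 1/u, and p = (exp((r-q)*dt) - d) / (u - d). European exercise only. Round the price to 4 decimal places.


Answer: Price = V(0,0) = 25.5349

Derivation:
dt = T/N = 0.250000
u = exp(sigma*sqrt(dt)) = 1.271249; d = 1/u = 0.786628
p = (exp((r-q)*dt) - d) / (u - d) = 0.467287
Discount per step: exp(-r*dt) = 0.987084
Stock lattice S(k, i) with i counting down-moves:
  k=0: S(0,0) = 114.6200
  k=1: S(1,0) = 145.7106; S(1,1) = 90.1633
  k=2: S(2,0) = 185.2344; S(2,1) = 114.6200; S(2,2) = 70.9250
  k=3: S(3,0) = 235.4791; S(3,1) = 145.7106; S(3,2) = 90.1633; S(3,3) = 55.7915
Terminal payoffs V(N, i) = max(K - S_T, 0):
  V(3,0) = 0.000000; V(3,1) = 0.000000; V(3,2) = 38.896715; V(3,3) = 73.268456
Backward induction: V(k, i) = exp(-r*dt) * [p * V(k+1, i) + (1-p) * V(k+1, i+1)].
  V(2,0) = exp(-r*dt) * [p*0.000000 + (1-p)*0.000000] = 0.000000
  V(2,1) = exp(-r*dt) * [p*0.000000 + (1-p)*38.896715] = 20.453176
  V(2,2) = exp(-r*dt) * [p*38.896715 + (1-p)*73.268456] = 56.468126
  V(1,0) = exp(-r*dt) * [p*0.000000 + (1-p)*20.453176] = 10.754955
  V(1,1) = exp(-r*dt) * [p*20.453176 + (1-p)*56.468126] = 39.126855
  V(0,0) = exp(-r*dt) * [p*10.754955 + (1-p)*39.126855] = 25.534927


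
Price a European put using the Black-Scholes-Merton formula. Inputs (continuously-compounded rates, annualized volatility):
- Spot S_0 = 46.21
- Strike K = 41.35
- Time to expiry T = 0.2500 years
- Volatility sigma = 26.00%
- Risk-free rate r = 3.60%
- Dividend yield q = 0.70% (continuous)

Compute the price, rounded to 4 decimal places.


d1 = (ln(S/K) + (r - q + 0.5*sigma^2) * T) / (sigma * sqrt(T)) = 0.97556772
d2 = d1 - sigma * sqrt(T) = 0.84556772
exp(-rT) = 0.99104038; exp(-qT) = 0.99825153
P = K * exp(-rT) * N(-d2) - S_0 * exp(-qT) * N(-d1)
N(-d1) = 0.16463936; N(-d2) = 0.19889697
P = 41.3500 * 0.99104038 * 0.19889697 - 46.2100 * 0.99825153 * 0.16463936 = 0.5560

Answer: Price = 0.5560


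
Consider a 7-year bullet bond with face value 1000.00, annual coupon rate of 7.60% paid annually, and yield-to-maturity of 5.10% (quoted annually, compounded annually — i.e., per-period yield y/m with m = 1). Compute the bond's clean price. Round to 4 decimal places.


Answer: Price = 1144.1365

Derivation:
Coupon per period c = face * coupon_rate / m = 76.000000
Periods per year m = 1; per-period yield y/m = 0.051000
Number of cashflows N = 7
Cashflows (t years, CF_t, discount factor 1/(1+y/m)^(m*t), PV):
  t = 1.0000: CF_t = 76.000000, DF = 0.951475, PV = 72.312084
  t = 2.0000: CF_t = 76.000000, DF = 0.905304, PV = 68.803124
  t = 3.0000: CF_t = 76.000000, DF = 0.861374, PV = 65.464438
  t = 4.0000: CF_t = 76.000000, DF = 0.819576, PV = 62.287762
  t = 5.0000: CF_t = 76.000000, DF = 0.779806, PV = 59.265235
  t = 6.0000: CF_t = 76.000000, DF = 0.741965, PV = 56.389377
  t = 7.0000: CF_t = 1076.000000, DF = 0.705961, PV = 759.614523
Price P = sum_t PV_t = 1144.136543


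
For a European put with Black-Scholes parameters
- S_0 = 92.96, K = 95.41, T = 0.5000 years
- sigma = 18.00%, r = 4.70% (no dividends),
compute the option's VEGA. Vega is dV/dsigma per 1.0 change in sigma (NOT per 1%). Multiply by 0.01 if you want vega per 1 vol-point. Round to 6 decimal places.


Answer: Vega = 26.198290

Derivation:
d1 = 0.0438869622; d2 = -0.0833922584
phi(d1) = 0.3985582709; exp(-qT) = 1.0000000000; exp(-rT) = 0.9767739747
Vega = S * exp(-qT) * phi(d1) * sqrt(T) = 92.9600 * 1.0000000000 * 0.3985582709 * 0.7071067812 = 26.198290


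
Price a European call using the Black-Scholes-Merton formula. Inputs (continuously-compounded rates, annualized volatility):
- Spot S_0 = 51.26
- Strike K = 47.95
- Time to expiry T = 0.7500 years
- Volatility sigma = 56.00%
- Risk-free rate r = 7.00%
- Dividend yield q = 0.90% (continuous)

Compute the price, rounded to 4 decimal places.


d1 = (ln(S/K) + (r - q + 0.5*sigma^2) * T) / (sigma * sqrt(T)) = 0.47446216
d2 = d1 - sigma * sqrt(T) = -0.01051206
exp(-rT) = 0.94885432; exp(-qT) = 0.99327273
C = S_0 * exp(-qT) * N(d1) - K * exp(-rT) * N(d2)
N(d1) = 0.68241481; N(d2) = 0.49580637
C = 51.2600 * 0.99327273 * 0.68241481 - 47.9500 * 0.94885432 * 0.49580637 = 12.1873

Answer: Price = 12.1873


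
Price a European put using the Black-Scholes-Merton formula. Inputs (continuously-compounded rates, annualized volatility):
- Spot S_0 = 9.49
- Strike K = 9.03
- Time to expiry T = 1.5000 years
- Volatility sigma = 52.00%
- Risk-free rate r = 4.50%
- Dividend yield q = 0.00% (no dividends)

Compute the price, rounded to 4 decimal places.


Answer: Price = 1.7517

Derivation:
d1 = (ln(S/K) + (r - q + 0.5*sigma^2) * T) / (sigma * sqrt(T)) = 0.50243784
d2 = d1 - sigma * sqrt(T) = -0.13442950
exp(-rT) = 0.93472772; exp(-qT) = 1.00000000
P = K * exp(-rT) * N(-d2) - S_0 * exp(-qT) * N(-d1)
N(-d1) = 0.30767978; N(-d2) = 0.55346852
P = 9.0300 * 0.93472772 * 0.55346852 - 9.4900 * 1.00000000 * 0.30767978 = 1.7517


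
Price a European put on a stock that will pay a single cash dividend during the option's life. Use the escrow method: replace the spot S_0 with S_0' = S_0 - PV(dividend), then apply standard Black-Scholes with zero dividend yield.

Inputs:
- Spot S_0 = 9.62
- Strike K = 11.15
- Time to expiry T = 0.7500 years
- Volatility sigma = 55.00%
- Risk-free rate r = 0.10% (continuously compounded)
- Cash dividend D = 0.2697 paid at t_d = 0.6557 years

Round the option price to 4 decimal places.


PV(D) = D * exp(-r * t_d) = 0.2697 * 0.99934451 = 0.26952322
S_0' = S_0 - PV(D) = 9.6200 - 0.26952322 = 9.35047678
d1 = (ln(S_0'/K) + (r + sigma^2/2)*T) / (sigma*sqrt(T)) = -0.12979813
d2 = d1 - sigma*sqrt(T) = -0.60611210
exp(-rT) = 0.99925028
N(-d1) = 0.55163693; N(-d2) = 0.72777984
P = K * exp(-rT) * N(-d2) - S_0' * N(-d1) = 11.1500 * 0.99925028 * 0.72777984 - 9.35047678 * 0.55163693 = 2.9506

Answer: Price = 2.9506


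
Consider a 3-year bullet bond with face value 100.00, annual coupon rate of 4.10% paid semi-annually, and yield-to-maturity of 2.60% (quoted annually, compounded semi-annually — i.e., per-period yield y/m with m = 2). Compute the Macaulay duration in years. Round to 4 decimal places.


Answer: Macaulay duration = 2.8569 years

Derivation:
Coupon per period c = face * coupon_rate / m = 2.050000
Periods per year m = 2; per-period yield y/m = 0.013000
Number of cashflows N = 6
Cashflows (t years, CF_t, discount factor 1/(1+y/m)^(m*t), PV):
  t = 0.5000: CF_t = 2.050000, DF = 0.987167, PV = 2.023692
  t = 1.0000: CF_t = 2.050000, DF = 0.974498, PV = 1.997722
  t = 1.5000: CF_t = 2.050000, DF = 0.961992, PV = 1.972085
  t = 2.0000: CF_t = 2.050000, DF = 0.949647, PV = 1.946776
  t = 2.5000: CF_t = 2.050000, DF = 0.937460, PV = 1.921793
  t = 3.0000: CF_t = 102.050000, DF = 0.925429, PV = 94.440078
Price P = sum_t PV_t = 104.302146
Macaulay numerator sum_t t * PV_t:
  t * PV_t at t = 0.5000: 1.011846
  t * PV_t at t = 1.0000: 1.997722
  t * PV_t at t = 1.5000: 2.958127
  t * PV_t at t = 2.0000: 3.893553
  t * PV_t at t = 2.5000: 4.804483
  t * PV_t at t = 3.0000: 283.320234
Macaulay duration D = (sum_t t * PV_t) / P = 297.985964 / 104.302146 = 2.856950


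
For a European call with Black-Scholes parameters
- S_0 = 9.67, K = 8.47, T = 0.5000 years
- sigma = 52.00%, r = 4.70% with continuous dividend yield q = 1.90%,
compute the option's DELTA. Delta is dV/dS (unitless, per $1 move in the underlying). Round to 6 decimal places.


Answer: Delta = 0.713002

Derivation:
d1 = 0.5822692569; d2 = 0.2145737306
phi(d1) = 0.3367355829; exp(-qT) = 0.9905449824; exp(-rT) = 0.9767739747
N(d1) = 0.7198073350
Delta = exp(-qT) * N(d1) = 0.9905449824 * 0.7198073350 = 0.713002


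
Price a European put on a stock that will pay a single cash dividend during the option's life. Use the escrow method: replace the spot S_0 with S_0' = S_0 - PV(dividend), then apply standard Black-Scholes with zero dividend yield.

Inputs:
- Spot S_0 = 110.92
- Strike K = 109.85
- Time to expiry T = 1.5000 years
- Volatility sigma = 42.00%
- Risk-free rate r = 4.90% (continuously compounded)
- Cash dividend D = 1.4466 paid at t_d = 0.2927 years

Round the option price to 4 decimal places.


PV(D) = D * exp(-r * t_d) = 1.4466 * 0.98576006 = 1.42600050
S_0' = S_0 - PV(D) = 110.9200 - 1.42600050 = 109.49399950
d1 = (ln(S_0'/K) + (r + sigma^2/2)*T) / (sigma*sqrt(T)) = 0.39377287
d2 = d1 - sigma*sqrt(T) = -0.12061997
exp(-rT) = 0.92913615
N(-d1) = 0.34687437; N(-d2) = 0.54800398
P = K * exp(-rT) * N(-d2) - S_0' * N(-d1) = 109.8500 * 0.92913615 * 0.54800398 - 109.49399950 * 0.34687437 = 17.9517

Answer: Price = 17.9517
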